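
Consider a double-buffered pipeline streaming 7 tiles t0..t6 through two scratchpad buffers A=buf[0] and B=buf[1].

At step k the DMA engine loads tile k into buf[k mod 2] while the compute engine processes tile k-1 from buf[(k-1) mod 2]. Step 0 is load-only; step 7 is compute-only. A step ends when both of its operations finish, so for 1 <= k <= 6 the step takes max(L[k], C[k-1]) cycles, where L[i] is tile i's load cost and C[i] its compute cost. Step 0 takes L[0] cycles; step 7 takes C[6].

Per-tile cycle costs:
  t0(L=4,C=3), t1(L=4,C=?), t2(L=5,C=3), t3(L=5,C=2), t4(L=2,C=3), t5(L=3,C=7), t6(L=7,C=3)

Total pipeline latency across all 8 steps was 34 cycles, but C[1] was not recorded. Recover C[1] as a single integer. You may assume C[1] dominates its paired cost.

step 0 → dur = L[0]=4 = 4
step 1 → dur = max(L[1]=4, C[0]=3) = 4
step 2 → dur = max(L[2]=5, C[1]=?) = C[1]  (unknown; binding)
step 3 → dur = max(L[3]=5, C[2]=3) = 5
step 4 → dur = max(L[4]=2, C[3]=2) = 2
step 5 → dur = max(L[5]=3, C[4]=3) = 3
step 6 → dur = max(L[6]=7, C[5]=7) = 7
step 7 → dur = C[6]=3 = 3
sum of known step durations = 28
dur[2] = total - known = 34 - 28 = 6
C[1] is the binding max in step 2, so C[1] = dur[2] = 6

C[1] = 6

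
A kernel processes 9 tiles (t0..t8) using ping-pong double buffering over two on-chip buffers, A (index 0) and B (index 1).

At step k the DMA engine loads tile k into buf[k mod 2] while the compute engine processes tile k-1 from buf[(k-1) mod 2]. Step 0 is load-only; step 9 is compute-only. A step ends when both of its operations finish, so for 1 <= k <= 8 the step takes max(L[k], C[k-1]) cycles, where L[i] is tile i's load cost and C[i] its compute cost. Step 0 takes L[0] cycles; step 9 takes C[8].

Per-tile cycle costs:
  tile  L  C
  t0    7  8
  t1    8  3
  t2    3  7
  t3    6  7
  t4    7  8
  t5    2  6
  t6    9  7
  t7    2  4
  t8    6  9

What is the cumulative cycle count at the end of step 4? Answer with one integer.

end_cycle[4] = 32

step 0: L[0]=7 → dur=7, Σ=7 | A=load:t0 B=idle [load-only]
step 1: L[1]=8 C[0]=8 → dur=8, Σ=15 | A=compute:t0 B=load:t1 [tied]
step 2: L[2]=3 C[1]=3 → dur=3, Σ=18 | A=load:t2 B=compute:t1 [tied]
step 3: L[3]=6 C[2]=7 → dur=7, Σ=25 | A=compute:t2 B=load:t3 [compute-bound]
step 4: L[4]=7 C[3]=7 → dur=7, Σ=32 | A=load:t4 B=compute:t3 [tied]
step 5: L[5]=2 C[4]=8 → dur=8, Σ=40 | A=compute:t4 B=load:t5 [compute-bound]
step 6: L[6]=9 C[5]=6 → dur=9, Σ=49 | A=load:t6 B=compute:t5 [load-bound]
step 7: L[7]=2 C[6]=7 → dur=7, Σ=56 | A=compute:t6 B=load:t7 [compute-bound]
step 8: L[8]=6 C[7]=4 → dur=6, Σ=62 | A=load:t8 B=compute:t7 [load-bound]
step 9: C[8]=9 → dur=9, Σ=71 | A=compute:t8 B=idle [compute-only]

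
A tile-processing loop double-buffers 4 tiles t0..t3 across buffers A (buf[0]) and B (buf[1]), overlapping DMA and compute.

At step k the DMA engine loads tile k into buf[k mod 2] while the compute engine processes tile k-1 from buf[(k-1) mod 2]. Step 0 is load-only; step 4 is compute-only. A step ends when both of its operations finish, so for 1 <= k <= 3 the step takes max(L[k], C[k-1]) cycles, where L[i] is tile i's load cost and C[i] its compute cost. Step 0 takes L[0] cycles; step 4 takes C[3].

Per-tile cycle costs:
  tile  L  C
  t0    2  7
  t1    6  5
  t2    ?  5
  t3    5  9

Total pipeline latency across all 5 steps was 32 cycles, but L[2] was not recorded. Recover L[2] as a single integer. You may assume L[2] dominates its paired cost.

L[2] = 9

step 0 → dur = L[0]=2 = 2
step 1 → dur = max(L[1]=6, C[0]=7) = 7
step 2 → dur = max(L[2]=?, C[1]=5) = L[2]  (unknown; binding)
step 3 → dur = max(L[3]=5, C[2]=5) = 5
step 4 → dur = C[3]=9 = 9
sum of known step durations = 23
dur[2] = total - known = 32 - 23 = 9
L[2] is the binding max in step 2, so L[2] = dur[2] = 9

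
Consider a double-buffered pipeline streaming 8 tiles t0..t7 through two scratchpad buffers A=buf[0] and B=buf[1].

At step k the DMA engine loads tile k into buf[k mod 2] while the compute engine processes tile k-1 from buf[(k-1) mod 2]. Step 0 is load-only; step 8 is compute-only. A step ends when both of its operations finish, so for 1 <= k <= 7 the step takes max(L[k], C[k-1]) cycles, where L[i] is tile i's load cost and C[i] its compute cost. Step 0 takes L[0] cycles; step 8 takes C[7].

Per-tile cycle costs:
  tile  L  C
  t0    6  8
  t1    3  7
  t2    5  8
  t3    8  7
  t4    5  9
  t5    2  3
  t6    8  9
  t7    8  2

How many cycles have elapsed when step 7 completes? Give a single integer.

end_cycle[7] = 62

k=0 load=t0/6c comp=- wait=6 total=6
k=1 load=t1/3c comp=t0/8c wait=8 total=14
k=2 load=t2/5c comp=t1/7c wait=7 total=21
k=3 load=t3/8c comp=t2/8c wait=8 total=29
k=4 load=t4/5c comp=t3/7c wait=7 total=36
k=5 load=t5/2c comp=t4/9c wait=9 total=45
k=6 load=t6/8c comp=t5/3c wait=8 total=53
k=7 load=t7/8c comp=t6/9c wait=9 total=62
k=8 load=- comp=t7/2c wait=2 total=64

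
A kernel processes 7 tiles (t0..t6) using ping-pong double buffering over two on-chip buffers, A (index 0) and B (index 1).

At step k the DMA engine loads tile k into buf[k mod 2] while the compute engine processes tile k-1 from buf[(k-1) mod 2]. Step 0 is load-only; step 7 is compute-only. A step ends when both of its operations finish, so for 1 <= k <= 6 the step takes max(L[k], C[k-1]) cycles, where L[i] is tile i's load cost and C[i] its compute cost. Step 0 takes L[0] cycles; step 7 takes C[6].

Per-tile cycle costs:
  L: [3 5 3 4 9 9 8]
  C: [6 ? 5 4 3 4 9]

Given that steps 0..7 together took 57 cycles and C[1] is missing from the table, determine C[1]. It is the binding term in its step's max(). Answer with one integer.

step 0 | dur = L[0]=3 = 3
step 1 | dur = max(L[1]=5, C[0]=6) = 6
step 2 | dur = max(L[2]=3, C[1]=?) = C[1]  (unknown; binding)
step 3 | dur = max(L[3]=4, C[2]=5) = 5
step 4 | dur = max(L[4]=9, C[3]=4) = 9
step 5 | dur = max(L[5]=9, C[4]=3) = 9
step 6 | dur = max(L[6]=8, C[5]=4) = 8
step 7 | dur = C[6]=9 = 9
sum of known step durations = 49
dur[2] = total - known = 57 - 49 = 8
C[1] is the binding max in step 2, so C[1] = dur[2] = 8

C[1] = 8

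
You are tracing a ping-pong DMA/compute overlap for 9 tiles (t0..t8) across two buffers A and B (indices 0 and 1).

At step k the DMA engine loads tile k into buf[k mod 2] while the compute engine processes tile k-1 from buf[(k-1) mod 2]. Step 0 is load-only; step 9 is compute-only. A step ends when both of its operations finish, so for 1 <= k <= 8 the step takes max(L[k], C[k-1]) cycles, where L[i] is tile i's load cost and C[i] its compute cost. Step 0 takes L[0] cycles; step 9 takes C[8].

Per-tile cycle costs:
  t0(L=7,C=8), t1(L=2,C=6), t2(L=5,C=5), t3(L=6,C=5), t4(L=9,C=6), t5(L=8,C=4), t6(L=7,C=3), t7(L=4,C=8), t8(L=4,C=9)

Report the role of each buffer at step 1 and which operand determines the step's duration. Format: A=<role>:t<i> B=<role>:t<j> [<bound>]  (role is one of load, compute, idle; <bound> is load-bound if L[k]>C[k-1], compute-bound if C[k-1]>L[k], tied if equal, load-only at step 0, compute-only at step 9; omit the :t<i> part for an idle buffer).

k=0 load=t0/7c comp=- wait=7 total=7
k=1 load=t1/2c comp=t0/8c wait=8 total=15
k=2 load=t2/5c comp=t1/6c wait=6 total=21
k=3 load=t3/6c comp=t2/5c wait=6 total=27
k=4 load=t4/9c comp=t3/5c wait=9 total=36
k=5 load=t5/8c comp=t4/6c wait=8 total=44
k=6 load=t6/7c comp=t5/4c wait=7 total=51
k=7 load=t7/4c comp=t6/3c wait=4 total=55
k=8 load=t8/4c comp=t7/8c wait=8 total=63
k=9 load=- comp=t8/9c wait=9 total=72

step 1: A=compute:t0 B=load:t1 [compute-bound]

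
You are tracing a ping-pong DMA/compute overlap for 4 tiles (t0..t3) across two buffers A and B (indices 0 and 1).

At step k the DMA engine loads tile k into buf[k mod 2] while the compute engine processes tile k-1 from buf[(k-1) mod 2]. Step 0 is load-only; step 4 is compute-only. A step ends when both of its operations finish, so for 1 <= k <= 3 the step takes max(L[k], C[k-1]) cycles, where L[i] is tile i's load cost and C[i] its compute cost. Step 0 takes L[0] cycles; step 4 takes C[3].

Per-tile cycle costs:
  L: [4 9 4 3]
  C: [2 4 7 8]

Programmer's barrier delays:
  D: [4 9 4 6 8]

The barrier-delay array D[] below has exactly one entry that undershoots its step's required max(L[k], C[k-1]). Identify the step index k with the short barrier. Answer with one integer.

hazard at step 3

step 0: need L[0]=4 = 4; D[0]=4 ok
step 1: need max(L[1]=9,C[0]=2) = 9; D[1]=9 ok
step 2: need max(L[2]=4,C[1]=4) = 4; D[2]=4 ok
step 3: need max(L[3]=3,C[2]=7) = 7; D[3]=6 SHORT
step 4: need C[3]=8 = 8; D[4]=8 ok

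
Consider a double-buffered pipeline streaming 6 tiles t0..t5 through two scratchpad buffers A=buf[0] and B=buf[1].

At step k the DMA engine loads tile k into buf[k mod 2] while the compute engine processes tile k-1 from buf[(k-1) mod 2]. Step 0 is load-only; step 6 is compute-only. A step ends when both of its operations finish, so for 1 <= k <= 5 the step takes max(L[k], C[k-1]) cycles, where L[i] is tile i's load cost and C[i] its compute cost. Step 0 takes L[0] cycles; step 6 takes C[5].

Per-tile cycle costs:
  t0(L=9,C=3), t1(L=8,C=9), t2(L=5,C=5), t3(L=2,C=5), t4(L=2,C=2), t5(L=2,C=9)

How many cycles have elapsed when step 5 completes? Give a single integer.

end_cycle[5] = 38

step 0: L[0]=9 → dur=9, Σ=9 | A=load:t0 B=idle [load-only]
step 1: L[1]=8 C[0]=3 → dur=8, Σ=17 | A=compute:t0 B=load:t1 [load-bound]
step 2: L[2]=5 C[1]=9 → dur=9, Σ=26 | A=load:t2 B=compute:t1 [compute-bound]
step 3: L[3]=2 C[2]=5 → dur=5, Σ=31 | A=compute:t2 B=load:t3 [compute-bound]
step 4: L[4]=2 C[3]=5 → dur=5, Σ=36 | A=load:t4 B=compute:t3 [compute-bound]
step 5: L[5]=2 C[4]=2 → dur=2, Σ=38 | A=compute:t4 B=load:t5 [tied]
step 6: C[5]=9 → dur=9, Σ=47 | A=idle B=compute:t5 [compute-only]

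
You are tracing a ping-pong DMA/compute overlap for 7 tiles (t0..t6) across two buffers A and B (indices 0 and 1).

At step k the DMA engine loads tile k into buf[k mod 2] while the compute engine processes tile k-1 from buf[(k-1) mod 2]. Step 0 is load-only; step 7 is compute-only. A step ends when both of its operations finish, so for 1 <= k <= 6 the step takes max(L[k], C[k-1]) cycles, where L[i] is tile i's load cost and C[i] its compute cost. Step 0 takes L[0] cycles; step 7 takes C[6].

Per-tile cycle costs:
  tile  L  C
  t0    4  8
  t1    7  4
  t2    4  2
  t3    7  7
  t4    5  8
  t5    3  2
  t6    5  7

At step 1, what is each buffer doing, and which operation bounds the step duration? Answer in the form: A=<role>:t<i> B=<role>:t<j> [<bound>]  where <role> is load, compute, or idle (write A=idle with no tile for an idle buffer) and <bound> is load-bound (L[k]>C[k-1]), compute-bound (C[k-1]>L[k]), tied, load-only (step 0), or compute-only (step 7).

step 0: L[0]=4 → dur=4, Σ=4 | A=load:t0 B=idle [load-only]
step 1: L[1]=7 C[0]=8 → dur=8, Σ=12 | A=compute:t0 B=load:t1 [compute-bound]
step 2: L[2]=4 C[1]=4 → dur=4, Σ=16 | A=load:t2 B=compute:t1 [tied]
step 3: L[3]=7 C[2]=2 → dur=7, Σ=23 | A=compute:t2 B=load:t3 [load-bound]
step 4: L[4]=5 C[3]=7 → dur=7, Σ=30 | A=load:t4 B=compute:t3 [compute-bound]
step 5: L[5]=3 C[4]=8 → dur=8, Σ=38 | A=compute:t4 B=load:t5 [compute-bound]
step 6: L[6]=5 C[5]=2 → dur=5, Σ=43 | A=load:t6 B=compute:t5 [load-bound]
step 7: C[6]=7 → dur=7, Σ=50 | A=compute:t6 B=idle [compute-only]

step 1: A=compute:t0 B=load:t1 [compute-bound]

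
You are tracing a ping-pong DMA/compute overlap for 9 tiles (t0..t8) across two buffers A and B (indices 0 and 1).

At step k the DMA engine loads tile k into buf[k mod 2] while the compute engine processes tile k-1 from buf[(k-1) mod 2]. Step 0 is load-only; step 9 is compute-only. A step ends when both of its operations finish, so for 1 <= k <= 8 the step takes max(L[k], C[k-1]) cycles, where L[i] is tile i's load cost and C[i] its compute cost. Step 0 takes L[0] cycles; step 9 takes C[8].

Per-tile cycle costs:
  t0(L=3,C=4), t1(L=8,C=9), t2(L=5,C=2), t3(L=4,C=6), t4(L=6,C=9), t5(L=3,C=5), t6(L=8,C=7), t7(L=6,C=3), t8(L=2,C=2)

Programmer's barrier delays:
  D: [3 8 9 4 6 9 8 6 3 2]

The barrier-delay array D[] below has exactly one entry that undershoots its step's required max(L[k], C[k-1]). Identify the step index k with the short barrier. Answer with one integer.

step 0: need L[0]=3 = 3; D[0]=3 ok
step 1: need max(L[1]=8,C[0]=4) = 8; D[1]=8 ok
step 2: need max(L[2]=5,C[1]=9) = 9; D[2]=9 ok
step 3: need max(L[3]=4,C[2]=2) = 4; D[3]=4 ok
step 4: need max(L[4]=6,C[3]=6) = 6; D[4]=6 ok
step 5: need max(L[5]=3,C[4]=9) = 9; D[5]=9 ok
step 6: need max(L[6]=8,C[5]=5) = 8; D[6]=8 ok
step 7: need max(L[7]=6,C[6]=7) = 7; D[7]=6 SHORT
step 8: need max(L[8]=2,C[7]=3) = 3; D[8]=3 ok
step 9: need C[8]=2 = 2; D[9]=2 ok

hazard at step 7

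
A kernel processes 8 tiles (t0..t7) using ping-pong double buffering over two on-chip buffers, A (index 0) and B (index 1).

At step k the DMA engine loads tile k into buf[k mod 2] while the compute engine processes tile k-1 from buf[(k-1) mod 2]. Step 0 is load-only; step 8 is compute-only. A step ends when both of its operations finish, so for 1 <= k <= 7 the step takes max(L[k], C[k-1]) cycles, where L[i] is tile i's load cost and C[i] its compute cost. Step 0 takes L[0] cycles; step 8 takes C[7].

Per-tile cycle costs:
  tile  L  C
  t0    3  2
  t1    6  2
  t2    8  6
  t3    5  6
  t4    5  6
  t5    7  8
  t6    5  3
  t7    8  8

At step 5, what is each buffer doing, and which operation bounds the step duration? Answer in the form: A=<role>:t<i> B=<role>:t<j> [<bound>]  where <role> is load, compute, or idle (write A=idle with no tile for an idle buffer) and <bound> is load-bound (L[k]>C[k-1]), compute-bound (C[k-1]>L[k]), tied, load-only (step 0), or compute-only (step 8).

  0. 3=3c; end=3; A:t0 B:-
  1. max(6,2)=6c; end=9; A:t0 B:t1
  2. max(8,2)=8c; end=17; A:t2 B:t1
  3. max(5,6)=6c; end=23; A:t2 B:t3
  4. max(5,6)=6c; end=29; A:t4 B:t3
  5. max(7,6)=7c; end=36; A:t4 B:t5
  6. max(5,8)=8c; end=44; A:t6 B:t5
  7. max(8,3)=8c; end=52; A:t6 B:t7
  8. 8=8c; end=60; A:t6 B:t7

step 5: A=compute:t4 B=load:t5 [load-bound]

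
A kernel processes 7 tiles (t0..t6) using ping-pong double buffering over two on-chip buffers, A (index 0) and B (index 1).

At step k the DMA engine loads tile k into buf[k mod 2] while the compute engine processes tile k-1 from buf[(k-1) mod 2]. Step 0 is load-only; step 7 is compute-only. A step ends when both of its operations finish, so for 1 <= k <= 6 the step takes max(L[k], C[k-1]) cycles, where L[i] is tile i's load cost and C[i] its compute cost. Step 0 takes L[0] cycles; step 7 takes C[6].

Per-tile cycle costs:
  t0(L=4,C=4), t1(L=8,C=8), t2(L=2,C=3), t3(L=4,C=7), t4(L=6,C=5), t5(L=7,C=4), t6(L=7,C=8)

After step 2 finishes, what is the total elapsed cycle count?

end_cycle[2] = 20

step 0: L[0]=4 → dur=4, Σ=4 | A=load:t0 B=idle [load-only]
step 1: L[1]=8 C[0]=4 → dur=8, Σ=12 | A=compute:t0 B=load:t1 [load-bound]
step 2: L[2]=2 C[1]=8 → dur=8, Σ=20 | A=load:t2 B=compute:t1 [compute-bound]
step 3: L[3]=4 C[2]=3 → dur=4, Σ=24 | A=compute:t2 B=load:t3 [load-bound]
step 4: L[4]=6 C[3]=7 → dur=7, Σ=31 | A=load:t4 B=compute:t3 [compute-bound]
step 5: L[5]=7 C[4]=5 → dur=7, Σ=38 | A=compute:t4 B=load:t5 [load-bound]
step 6: L[6]=7 C[5]=4 → dur=7, Σ=45 | A=load:t6 B=compute:t5 [load-bound]
step 7: C[6]=8 → dur=8, Σ=53 | A=compute:t6 B=idle [compute-only]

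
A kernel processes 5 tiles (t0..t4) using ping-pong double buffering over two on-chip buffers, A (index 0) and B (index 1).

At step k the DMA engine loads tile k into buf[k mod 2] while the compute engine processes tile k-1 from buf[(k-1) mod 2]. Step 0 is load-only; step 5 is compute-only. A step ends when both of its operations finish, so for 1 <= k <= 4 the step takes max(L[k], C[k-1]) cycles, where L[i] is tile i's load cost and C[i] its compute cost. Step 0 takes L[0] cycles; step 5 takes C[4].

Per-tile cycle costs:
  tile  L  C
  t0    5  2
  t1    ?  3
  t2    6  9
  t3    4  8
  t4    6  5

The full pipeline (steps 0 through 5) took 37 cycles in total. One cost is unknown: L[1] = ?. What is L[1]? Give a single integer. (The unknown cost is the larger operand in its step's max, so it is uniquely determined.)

step 0 → dur = L[0]=5 = 5
step 1 → dur = max(L[1]=?, C[0]=2) = L[1]  (unknown; binding)
step 2 → dur = max(L[2]=6, C[1]=3) = 6
step 3 → dur = max(L[3]=4, C[2]=9) = 9
step 4 → dur = max(L[4]=6, C[3]=8) = 8
step 5 → dur = C[4]=5 = 5
sum of known step durations = 33
dur[1] = total - known = 37 - 33 = 4
L[1] is the binding max in step 1, so L[1] = dur[1] = 4

L[1] = 4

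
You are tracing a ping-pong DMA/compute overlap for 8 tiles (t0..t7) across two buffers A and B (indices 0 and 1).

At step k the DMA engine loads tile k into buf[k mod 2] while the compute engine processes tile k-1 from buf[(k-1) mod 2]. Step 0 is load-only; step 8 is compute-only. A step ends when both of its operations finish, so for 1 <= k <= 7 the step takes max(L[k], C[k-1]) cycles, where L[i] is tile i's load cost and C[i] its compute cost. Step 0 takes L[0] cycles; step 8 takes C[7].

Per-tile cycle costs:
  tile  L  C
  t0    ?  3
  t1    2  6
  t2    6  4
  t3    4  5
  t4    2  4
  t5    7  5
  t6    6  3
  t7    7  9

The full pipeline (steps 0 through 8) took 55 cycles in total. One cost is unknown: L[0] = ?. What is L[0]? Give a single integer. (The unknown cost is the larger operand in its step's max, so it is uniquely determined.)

step 0: dur = L[0]=? = L[0]  (unknown; binding)
step 1: dur = max(L[1]=2, C[0]=3) = 3
step 2: dur = max(L[2]=6, C[1]=6) = 6
step 3: dur = max(L[3]=4, C[2]=4) = 4
step 4: dur = max(L[4]=2, C[3]=5) = 5
step 5: dur = max(L[5]=7, C[4]=4) = 7
step 6: dur = max(L[6]=6, C[5]=5) = 6
step 7: dur = max(L[7]=7, C[6]=3) = 7
step 8: dur = C[7]=9 = 9
sum of known step durations = 47
dur[0] = total - known = 55 - 47 = 8
L[0] is the binding max in step 0, so L[0] = dur[0] = 8

L[0] = 8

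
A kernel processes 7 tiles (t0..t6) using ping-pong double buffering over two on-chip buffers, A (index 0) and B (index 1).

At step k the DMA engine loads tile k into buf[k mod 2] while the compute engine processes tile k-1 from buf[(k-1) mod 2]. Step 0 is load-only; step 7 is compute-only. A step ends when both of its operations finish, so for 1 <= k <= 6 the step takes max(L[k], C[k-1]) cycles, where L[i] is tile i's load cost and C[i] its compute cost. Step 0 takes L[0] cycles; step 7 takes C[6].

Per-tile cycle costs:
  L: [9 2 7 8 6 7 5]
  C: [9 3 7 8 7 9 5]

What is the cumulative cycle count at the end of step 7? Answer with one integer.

end_cycle[7] = 62

step 0: L[0]=9 → dur=9, Σ=9 | A=load:t0 B=idle [load-only]
step 1: L[1]=2 C[0]=9 → dur=9, Σ=18 | A=compute:t0 B=load:t1 [compute-bound]
step 2: L[2]=7 C[1]=3 → dur=7, Σ=25 | A=load:t2 B=compute:t1 [load-bound]
step 3: L[3]=8 C[2]=7 → dur=8, Σ=33 | A=compute:t2 B=load:t3 [load-bound]
step 4: L[4]=6 C[3]=8 → dur=8, Σ=41 | A=load:t4 B=compute:t3 [compute-bound]
step 5: L[5]=7 C[4]=7 → dur=7, Σ=48 | A=compute:t4 B=load:t5 [tied]
step 6: L[6]=5 C[5]=9 → dur=9, Σ=57 | A=load:t6 B=compute:t5 [compute-bound]
step 7: C[6]=5 → dur=5, Σ=62 | A=compute:t6 B=idle [compute-only]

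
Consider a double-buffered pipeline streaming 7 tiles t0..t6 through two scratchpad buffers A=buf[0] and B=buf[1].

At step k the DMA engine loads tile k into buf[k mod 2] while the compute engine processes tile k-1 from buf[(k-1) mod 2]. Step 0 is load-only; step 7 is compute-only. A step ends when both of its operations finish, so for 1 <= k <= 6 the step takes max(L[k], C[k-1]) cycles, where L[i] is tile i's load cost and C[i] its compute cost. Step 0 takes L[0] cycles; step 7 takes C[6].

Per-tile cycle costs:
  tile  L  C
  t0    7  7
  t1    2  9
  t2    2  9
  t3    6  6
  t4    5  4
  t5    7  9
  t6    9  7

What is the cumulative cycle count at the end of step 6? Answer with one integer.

end_cycle[6] = 54

[0] DMA t0→A (7c) ∥ CU idle ⇒ 7c, clock 7
[1] DMA t1→B (2c) ∥ CU A:t0 (7c) ⇒ 7c, clock 14
[2] DMA t2→A (2c) ∥ CU B:t1 (9c) ⇒ 9c, clock 23
[3] DMA t3→B (6c) ∥ CU A:t2 (9c) ⇒ 9c, clock 32
[4] DMA t4→A (5c) ∥ CU B:t3 (6c) ⇒ 6c, clock 38
[5] DMA t5→B (7c) ∥ CU A:t4 (4c) ⇒ 7c, clock 45
[6] DMA t6→A (9c) ∥ CU B:t5 (9c) ⇒ 9c, clock 54
[7] DMA idle ∥ CU A:t6 (7c) ⇒ 7c, clock 61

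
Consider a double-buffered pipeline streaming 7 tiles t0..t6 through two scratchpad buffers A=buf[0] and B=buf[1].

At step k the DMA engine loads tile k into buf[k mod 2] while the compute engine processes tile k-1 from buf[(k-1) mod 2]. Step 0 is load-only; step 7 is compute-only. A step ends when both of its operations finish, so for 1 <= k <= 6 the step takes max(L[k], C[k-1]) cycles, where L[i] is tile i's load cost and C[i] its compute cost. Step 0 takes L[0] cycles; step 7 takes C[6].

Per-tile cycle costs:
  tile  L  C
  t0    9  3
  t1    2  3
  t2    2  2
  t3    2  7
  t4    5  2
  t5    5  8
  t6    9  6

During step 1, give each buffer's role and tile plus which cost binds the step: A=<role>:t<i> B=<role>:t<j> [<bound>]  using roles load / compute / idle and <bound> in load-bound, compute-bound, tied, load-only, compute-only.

step 1: A=compute:t0 B=load:t1 [compute-bound]

[0] DMA t0→A (9c) ∥ CU idle ⇒ 9c, clock 9
[1] DMA t1→B (2c) ∥ CU A:t0 (3c) ⇒ 3c, clock 12
[2] DMA t2→A (2c) ∥ CU B:t1 (3c) ⇒ 3c, clock 15
[3] DMA t3→B (2c) ∥ CU A:t2 (2c) ⇒ 2c, clock 17
[4] DMA t4→A (5c) ∥ CU B:t3 (7c) ⇒ 7c, clock 24
[5] DMA t5→B (5c) ∥ CU A:t4 (2c) ⇒ 5c, clock 29
[6] DMA t6→A (9c) ∥ CU B:t5 (8c) ⇒ 9c, clock 38
[7] DMA idle ∥ CU A:t6 (6c) ⇒ 6c, clock 44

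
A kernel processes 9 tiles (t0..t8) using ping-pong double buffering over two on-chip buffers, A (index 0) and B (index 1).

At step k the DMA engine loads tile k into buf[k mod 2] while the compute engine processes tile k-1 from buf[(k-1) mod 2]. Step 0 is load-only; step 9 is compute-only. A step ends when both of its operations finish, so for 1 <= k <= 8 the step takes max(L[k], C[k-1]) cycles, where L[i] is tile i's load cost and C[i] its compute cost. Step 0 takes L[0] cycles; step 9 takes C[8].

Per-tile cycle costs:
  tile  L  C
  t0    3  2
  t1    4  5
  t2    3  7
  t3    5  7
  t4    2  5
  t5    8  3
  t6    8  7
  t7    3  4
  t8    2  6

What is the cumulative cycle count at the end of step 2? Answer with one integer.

step 0: L[0]=3 → dur=3, Σ=3 | A=load:t0 B=idle [load-only]
step 1: L[1]=4 C[0]=2 → dur=4, Σ=7 | A=compute:t0 B=load:t1 [load-bound]
step 2: L[2]=3 C[1]=5 → dur=5, Σ=12 | A=load:t2 B=compute:t1 [compute-bound]
step 3: L[3]=5 C[2]=7 → dur=7, Σ=19 | A=compute:t2 B=load:t3 [compute-bound]
step 4: L[4]=2 C[3]=7 → dur=7, Σ=26 | A=load:t4 B=compute:t3 [compute-bound]
step 5: L[5]=8 C[4]=5 → dur=8, Σ=34 | A=compute:t4 B=load:t5 [load-bound]
step 6: L[6]=8 C[5]=3 → dur=8, Σ=42 | A=load:t6 B=compute:t5 [load-bound]
step 7: L[7]=3 C[6]=7 → dur=7, Σ=49 | A=compute:t6 B=load:t7 [compute-bound]
step 8: L[8]=2 C[7]=4 → dur=4, Σ=53 | A=load:t8 B=compute:t7 [compute-bound]
step 9: C[8]=6 → dur=6, Σ=59 | A=compute:t8 B=idle [compute-only]

end_cycle[2] = 12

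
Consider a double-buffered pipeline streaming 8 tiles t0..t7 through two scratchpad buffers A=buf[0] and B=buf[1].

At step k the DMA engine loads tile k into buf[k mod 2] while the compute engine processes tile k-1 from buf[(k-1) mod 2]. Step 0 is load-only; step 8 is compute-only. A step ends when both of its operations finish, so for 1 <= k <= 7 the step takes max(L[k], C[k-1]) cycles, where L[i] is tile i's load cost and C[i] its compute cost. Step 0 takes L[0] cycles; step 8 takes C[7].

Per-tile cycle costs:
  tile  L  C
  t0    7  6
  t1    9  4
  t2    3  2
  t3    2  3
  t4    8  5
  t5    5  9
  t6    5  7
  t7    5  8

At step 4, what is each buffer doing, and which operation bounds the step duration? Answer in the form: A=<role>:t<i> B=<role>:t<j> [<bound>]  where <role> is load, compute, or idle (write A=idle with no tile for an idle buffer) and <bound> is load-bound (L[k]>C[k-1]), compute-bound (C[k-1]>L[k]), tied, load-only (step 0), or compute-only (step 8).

step 4: A=load:t4 B=compute:t3 [load-bound]

k=0 load=t0/7c comp=- wait=7 total=7
k=1 load=t1/9c comp=t0/6c wait=9 total=16
k=2 load=t2/3c comp=t1/4c wait=4 total=20
k=3 load=t3/2c comp=t2/2c wait=2 total=22
k=4 load=t4/8c comp=t3/3c wait=8 total=30
k=5 load=t5/5c comp=t4/5c wait=5 total=35
k=6 load=t6/5c comp=t5/9c wait=9 total=44
k=7 load=t7/5c comp=t6/7c wait=7 total=51
k=8 load=- comp=t7/8c wait=8 total=59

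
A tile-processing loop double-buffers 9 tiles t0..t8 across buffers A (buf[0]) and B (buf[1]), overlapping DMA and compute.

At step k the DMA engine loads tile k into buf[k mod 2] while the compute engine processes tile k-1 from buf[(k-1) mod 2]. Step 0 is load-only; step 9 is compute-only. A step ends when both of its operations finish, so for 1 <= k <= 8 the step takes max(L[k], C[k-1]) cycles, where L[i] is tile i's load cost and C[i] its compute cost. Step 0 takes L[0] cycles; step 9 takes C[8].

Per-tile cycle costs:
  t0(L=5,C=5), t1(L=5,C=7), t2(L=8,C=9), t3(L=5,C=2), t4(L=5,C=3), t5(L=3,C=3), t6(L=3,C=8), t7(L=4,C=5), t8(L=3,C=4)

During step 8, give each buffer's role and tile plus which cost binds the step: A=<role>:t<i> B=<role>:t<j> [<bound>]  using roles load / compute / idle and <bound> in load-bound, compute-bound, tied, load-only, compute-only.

step 8: A=load:t8 B=compute:t7 [compute-bound]

[0] DMA t0→A (5c) ∥ CU idle ⇒ 5c, clock 5
[1] DMA t1→B (5c) ∥ CU A:t0 (5c) ⇒ 5c, clock 10
[2] DMA t2→A (8c) ∥ CU B:t1 (7c) ⇒ 8c, clock 18
[3] DMA t3→B (5c) ∥ CU A:t2 (9c) ⇒ 9c, clock 27
[4] DMA t4→A (5c) ∥ CU B:t3 (2c) ⇒ 5c, clock 32
[5] DMA t5→B (3c) ∥ CU A:t4 (3c) ⇒ 3c, clock 35
[6] DMA t6→A (3c) ∥ CU B:t5 (3c) ⇒ 3c, clock 38
[7] DMA t7→B (4c) ∥ CU A:t6 (8c) ⇒ 8c, clock 46
[8] DMA t8→A (3c) ∥ CU B:t7 (5c) ⇒ 5c, clock 51
[9] DMA idle ∥ CU A:t8 (4c) ⇒ 4c, clock 55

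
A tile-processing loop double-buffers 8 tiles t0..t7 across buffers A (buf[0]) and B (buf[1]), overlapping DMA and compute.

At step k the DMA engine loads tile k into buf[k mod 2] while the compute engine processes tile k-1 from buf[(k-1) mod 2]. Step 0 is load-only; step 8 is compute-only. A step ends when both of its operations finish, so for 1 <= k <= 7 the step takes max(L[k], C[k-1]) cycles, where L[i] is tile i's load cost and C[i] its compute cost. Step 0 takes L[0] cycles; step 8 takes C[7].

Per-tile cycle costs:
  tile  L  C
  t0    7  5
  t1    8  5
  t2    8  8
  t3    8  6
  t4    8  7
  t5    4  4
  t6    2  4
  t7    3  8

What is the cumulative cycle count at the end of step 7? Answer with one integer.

  0. 7=7c; end=7; A:t0 B:-
  1. max(8,5)=8c; end=15; A:t0 B:t1
  2. max(8,5)=8c; end=23; A:t2 B:t1
  3. max(8,8)=8c; end=31; A:t2 B:t3
  4. max(8,6)=8c; end=39; A:t4 B:t3
  5. max(4,7)=7c; end=46; A:t4 B:t5
  6. max(2,4)=4c; end=50; A:t6 B:t5
  7. max(3,4)=4c; end=54; A:t6 B:t7
  8. 8=8c; end=62; A:t6 B:t7

end_cycle[7] = 54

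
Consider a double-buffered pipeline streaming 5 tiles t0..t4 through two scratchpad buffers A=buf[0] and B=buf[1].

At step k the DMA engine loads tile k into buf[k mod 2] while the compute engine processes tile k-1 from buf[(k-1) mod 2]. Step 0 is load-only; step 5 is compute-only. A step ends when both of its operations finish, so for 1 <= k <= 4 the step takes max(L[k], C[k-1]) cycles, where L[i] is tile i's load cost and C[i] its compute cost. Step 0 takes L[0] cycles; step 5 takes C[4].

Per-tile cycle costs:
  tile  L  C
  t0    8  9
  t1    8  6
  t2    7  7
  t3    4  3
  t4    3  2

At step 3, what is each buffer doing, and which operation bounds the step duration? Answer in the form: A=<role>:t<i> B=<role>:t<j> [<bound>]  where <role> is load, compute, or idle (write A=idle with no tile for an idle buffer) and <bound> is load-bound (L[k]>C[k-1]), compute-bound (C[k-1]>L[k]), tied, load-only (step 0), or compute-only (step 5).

k=0 load=t0/8c comp=- wait=8 total=8
k=1 load=t1/8c comp=t0/9c wait=9 total=17
k=2 load=t2/7c comp=t1/6c wait=7 total=24
k=3 load=t3/4c comp=t2/7c wait=7 total=31
k=4 load=t4/3c comp=t3/3c wait=3 total=34
k=5 load=- comp=t4/2c wait=2 total=36

step 3: A=compute:t2 B=load:t3 [compute-bound]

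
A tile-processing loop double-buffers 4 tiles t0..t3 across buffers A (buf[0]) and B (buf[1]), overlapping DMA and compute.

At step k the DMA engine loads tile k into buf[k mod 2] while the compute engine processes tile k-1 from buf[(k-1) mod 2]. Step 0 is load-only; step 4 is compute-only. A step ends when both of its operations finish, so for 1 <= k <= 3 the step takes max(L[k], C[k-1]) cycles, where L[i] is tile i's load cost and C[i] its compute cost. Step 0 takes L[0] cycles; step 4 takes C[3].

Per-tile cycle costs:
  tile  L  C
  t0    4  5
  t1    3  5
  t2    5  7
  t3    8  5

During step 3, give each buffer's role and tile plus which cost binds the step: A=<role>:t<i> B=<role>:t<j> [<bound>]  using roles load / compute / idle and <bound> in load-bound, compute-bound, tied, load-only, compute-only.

step 3: A=compute:t2 B=load:t3 [load-bound]

step 0: L[0]=4 → dur=4, Σ=4 | A=load:t0 B=idle [load-only]
step 1: L[1]=3 C[0]=5 → dur=5, Σ=9 | A=compute:t0 B=load:t1 [compute-bound]
step 2: L[2]=5 C[1]=5 → dur=5, Σ=14 | A=load:t2 B=compute:t1 [tied]
step 3: L[3]=8 C[2]=7 → dur=8, Σ=22 | A=compute:t2 B=load:t3 [load-bound]
step 4: C[3]=5 → dur=5, Σ=27 | A=idle B=compute:t3 [compute-only]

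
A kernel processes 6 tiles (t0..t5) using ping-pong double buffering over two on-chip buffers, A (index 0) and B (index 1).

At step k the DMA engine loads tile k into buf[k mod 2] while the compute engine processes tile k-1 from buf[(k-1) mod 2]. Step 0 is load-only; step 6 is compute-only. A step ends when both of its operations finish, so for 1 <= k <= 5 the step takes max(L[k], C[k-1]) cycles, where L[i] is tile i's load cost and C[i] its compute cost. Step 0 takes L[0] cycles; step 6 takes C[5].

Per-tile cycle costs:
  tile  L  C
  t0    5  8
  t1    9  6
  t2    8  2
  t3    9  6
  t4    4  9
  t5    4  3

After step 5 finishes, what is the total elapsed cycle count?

end_cycle[5] = 46

  0. 5=5c; end=5; A:t0 B:-
  1. max(9,8)=9c; end=14; A:t0 B:t1
  2. max(8,6)=8c; end=22; A:t2 B:t1
  3. max(9,2)=9c; end=31; A:t2 B:t3
  4. max(4,6)=6c; end=37; A:t4 B:t3
  5. max(4,9)=9c; end=46; A:t4 B:t5
  6. 3=3c; end=49; A:t4 B:t5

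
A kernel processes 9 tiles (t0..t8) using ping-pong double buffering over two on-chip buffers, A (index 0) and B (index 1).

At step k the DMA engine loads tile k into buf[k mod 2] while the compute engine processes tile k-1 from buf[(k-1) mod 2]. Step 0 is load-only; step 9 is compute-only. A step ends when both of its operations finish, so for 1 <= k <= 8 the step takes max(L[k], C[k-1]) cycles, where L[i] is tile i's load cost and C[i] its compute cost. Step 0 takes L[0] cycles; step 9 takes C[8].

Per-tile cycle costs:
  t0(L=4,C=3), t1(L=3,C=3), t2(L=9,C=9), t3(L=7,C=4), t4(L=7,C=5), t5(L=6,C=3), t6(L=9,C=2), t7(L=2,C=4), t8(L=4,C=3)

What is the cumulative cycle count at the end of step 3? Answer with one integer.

step 0: L[0]=4 → dur=4, Σ=4 | A=load:t0 B=idle [load-only]
step 1: L[1]=3 C[0]=3 → dur=3, Σ=7 | A=compute:t0 B=load:t1 [tied]
step 2: L[2]=9 C[1]=3 → dur=9, Σ=16 | A=load:t2 B=compute:t1 [load-bound]
step 3: L[3]=7 C[2]=9 → dur=9, Σ=25 | A=compute:t2 B=load:t3 [compute-bound]
step 4: L[4]=7 C[3]=4 → dur=7, Σ=32 | A=load:t4 B=compute:t3 [load-bound]
step 5: L[5]=6 C[4]=5 → dur=6, Σ=38 | A=compute:t4 B=load:t5 [load-bound]
step 6: L[6]=9 C[5]=3 → dur=9, Σ=47 | A=load:t6 B=compute:t5 [load-bound]
step 7: L[7]=2 C[6]=2 → dur=2, Σ=49 | A=compute:t6 B=load:t7 [tied]
step 8: L[8]=4 C[7]=4 → dur=4, Σ=53 | A=load:t8 B=compute:t7 [tied]
step 9: C[8]=3 → dur=3, Σ=56 | A=compute:t8 B=idle [compute-only]

end_cycle[3] = 25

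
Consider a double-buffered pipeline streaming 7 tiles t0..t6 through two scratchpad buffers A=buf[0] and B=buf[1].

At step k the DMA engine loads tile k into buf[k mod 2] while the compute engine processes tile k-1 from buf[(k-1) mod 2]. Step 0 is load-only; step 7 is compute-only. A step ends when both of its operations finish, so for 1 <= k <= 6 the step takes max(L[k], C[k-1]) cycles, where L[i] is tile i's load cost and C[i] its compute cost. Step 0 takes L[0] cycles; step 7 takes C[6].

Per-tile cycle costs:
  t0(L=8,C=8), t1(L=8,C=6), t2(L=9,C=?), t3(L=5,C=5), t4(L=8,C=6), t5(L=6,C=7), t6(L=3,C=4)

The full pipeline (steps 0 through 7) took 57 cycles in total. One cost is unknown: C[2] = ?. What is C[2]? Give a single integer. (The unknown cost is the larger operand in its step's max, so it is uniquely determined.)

C[2] = 7

step 0 | dur = L[0]=8 = 8
step 1 | dur = max(L[1]=8, C[0]=8) = 8
step 2 | dur = max(L[2]=9, C[1]=6) = 9
step 3 | dur = max(L[3]=5, C[2]=?) = C[2]  (unknown; binding)
step 4 | dur = max(L[4]=8, C[3]=5) = 8
step 5 | dur = max(L[5]=6, C[4]=6) = 6
step 6 | dur = max(L[6]=3, C[5]=7) = 7
step 7 | dur = C[6]=4 = 4
sum of known step durations = 50
dur[3] = total - known = 57 - 50 = 7
C[2] is the binding max in step 3, so C[2] = dur[3] = 7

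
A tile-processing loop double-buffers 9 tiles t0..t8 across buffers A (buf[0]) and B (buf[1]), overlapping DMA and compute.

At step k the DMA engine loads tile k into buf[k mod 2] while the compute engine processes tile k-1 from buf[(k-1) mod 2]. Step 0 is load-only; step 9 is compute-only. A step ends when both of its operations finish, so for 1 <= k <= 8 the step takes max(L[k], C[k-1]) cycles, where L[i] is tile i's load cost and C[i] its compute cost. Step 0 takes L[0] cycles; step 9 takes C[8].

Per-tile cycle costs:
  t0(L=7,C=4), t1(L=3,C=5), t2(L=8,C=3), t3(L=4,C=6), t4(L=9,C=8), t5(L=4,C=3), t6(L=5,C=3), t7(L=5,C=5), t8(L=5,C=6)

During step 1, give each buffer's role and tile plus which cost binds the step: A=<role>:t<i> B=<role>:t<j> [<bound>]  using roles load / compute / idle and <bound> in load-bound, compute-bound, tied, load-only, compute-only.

step 1: A=compute:t0 B=load:t1 [compute-bound]

step 0: L[0]=7 → dur=7, Σ=7 | A=load:t0 B=idle [load-only]
step 1: L[1]=3 C[0]=4 → dur=4, Σ=11 | A=compute:t0 B=load:t1 [compute-bound]
step 2: L[2]=8 C[1]=5 → dur=8, Σ=19 | A=load:t2 B=compute:t1 [load-bound]
step 3: L[3]=4 C[2]=3 → dur=4, Σ=23 | A=compute:t2 B=load:t3 [load-bound]
step 4: L[4]=9 C[3]=6 → dur=9, Σ=32 | A=load:t4 B=compute:t3 [load-bound]
step 5: L[5]=4 C[4]=8 → dur=8, Σ=40 | A=compute:t4 B=load:t5 [compute-bound]
step 6: L[6]=5 C[5]=3 → dur=5, Σ=45 | A=load:t6 B=compute:t5 [load-bound]
step 7: L[7]=5 C[6]=3 → dur=5, Σ=50 | A=compute:t6 B=load:t7 [load-bound]
step 8: L[8]=5 C[7]=5 → dur=5, Σ=55 | A=load:t8 B=compute:t7 [tied]
step 9: C[8]=6 → dur=6, Σ=61 | A=compute:t8 B=idle [compute-only]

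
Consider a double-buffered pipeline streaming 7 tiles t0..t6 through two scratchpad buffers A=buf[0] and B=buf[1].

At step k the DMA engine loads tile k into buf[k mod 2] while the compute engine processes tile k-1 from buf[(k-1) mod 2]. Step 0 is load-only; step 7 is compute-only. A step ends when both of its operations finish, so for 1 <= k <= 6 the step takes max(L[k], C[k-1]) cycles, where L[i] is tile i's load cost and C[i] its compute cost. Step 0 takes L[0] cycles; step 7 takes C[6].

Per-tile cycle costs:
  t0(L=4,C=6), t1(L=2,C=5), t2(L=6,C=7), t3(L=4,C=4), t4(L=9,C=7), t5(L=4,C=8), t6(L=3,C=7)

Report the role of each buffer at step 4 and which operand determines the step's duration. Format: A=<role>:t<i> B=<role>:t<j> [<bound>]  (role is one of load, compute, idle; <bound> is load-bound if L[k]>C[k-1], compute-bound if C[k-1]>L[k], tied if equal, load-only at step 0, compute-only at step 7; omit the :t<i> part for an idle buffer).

k=0 load=t0/4c comp=- wait=4 total=4
k=1 load=t1/2c comp=t0/6c wait=6 total=10
k=2 load=t2/6c comp=t1/5c wait=6 total=16
k=3 load=t3/4c comp=t2/7c wait=7 total=23
k=4 load=t4/9c comp=t3/4c wait=9 total=32
k=5 load=t5/4c comp=t4/7c wait=7 total=39
k=6 load=t6/3c comp=t5/8c wait=8 total=47
k=7 load=- comp=t6/7c wait=7 total=54

step 4: A=load:t4 B=compute:t3 [load-bound]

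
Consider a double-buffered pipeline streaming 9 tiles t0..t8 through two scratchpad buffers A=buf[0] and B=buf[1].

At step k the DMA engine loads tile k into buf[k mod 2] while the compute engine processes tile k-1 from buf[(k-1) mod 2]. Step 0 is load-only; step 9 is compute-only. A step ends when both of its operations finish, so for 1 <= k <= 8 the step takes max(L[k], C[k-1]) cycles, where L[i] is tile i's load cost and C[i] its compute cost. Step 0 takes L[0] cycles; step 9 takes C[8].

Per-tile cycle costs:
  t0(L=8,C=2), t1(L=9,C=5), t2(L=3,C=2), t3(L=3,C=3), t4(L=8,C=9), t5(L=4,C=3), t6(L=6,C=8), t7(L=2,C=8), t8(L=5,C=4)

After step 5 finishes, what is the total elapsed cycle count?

k=0 load=t0/8c comp=- wait=8 total=8
k=1 load=t1/9c comp=t0/2c wait=9 total=17
k=2 load=t2/3c comp=t1/5c wait=5 total=22
k=3 load=t3/3c comp=t2/2c wait=3 total=25
k=4 load=t4/8c comp=t3/3c wait=8 total=33
k=5 load=t5/4c comp=t4/9c wait=9 total=42
k=6 load=t6/6c comp=t5/3c wait=6 total=48
k=7 load=t7/2c comp=t6/8c wait=8 total=56
k=8 load=t8/5c comp=t7/8c wait=8 total=64
k=9 load=- comp=t8/4c wait=4 total=68

end_cycle[5] = 42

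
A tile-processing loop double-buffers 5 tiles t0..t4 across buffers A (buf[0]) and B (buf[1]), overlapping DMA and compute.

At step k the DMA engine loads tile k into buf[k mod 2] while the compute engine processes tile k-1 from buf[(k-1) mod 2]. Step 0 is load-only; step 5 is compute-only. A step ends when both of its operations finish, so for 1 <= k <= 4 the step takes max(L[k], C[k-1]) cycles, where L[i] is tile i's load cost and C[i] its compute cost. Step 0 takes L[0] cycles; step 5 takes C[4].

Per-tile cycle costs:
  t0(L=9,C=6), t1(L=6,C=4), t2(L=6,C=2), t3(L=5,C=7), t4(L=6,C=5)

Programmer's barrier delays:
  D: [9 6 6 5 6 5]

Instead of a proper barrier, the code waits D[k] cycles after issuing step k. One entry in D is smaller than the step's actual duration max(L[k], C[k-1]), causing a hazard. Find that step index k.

hazard at step 4

step 0: need L[0]=9 = 9; D[0]=9 ok
step 1: need max(L[1]=6,C[0]=6) = 6; D[1]=6 ok
step 2: need max(L[2]=6,C[1]=4) = 6; D[2]=6 ok
step 3: need max(L[3]=5,C[2]=2) = 5; D[3]=5 ok
step 4: need max(L[4]=6,C[3]=7) = 7; D[4]=6 SHORT
step 5: need C[4]=5 = 5; D[5]=5 ok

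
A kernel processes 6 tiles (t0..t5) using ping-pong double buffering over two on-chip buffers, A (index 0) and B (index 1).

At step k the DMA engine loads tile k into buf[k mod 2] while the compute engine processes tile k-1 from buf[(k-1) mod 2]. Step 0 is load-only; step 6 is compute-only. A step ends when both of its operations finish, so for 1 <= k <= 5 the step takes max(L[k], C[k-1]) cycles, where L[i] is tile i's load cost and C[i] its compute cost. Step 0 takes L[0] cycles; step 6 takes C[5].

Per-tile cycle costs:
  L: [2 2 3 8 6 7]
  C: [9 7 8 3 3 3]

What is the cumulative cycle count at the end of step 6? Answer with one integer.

k=0 load=t0/2c comp=- wait=2 total=2
k=1 load=t1/2c comp=t0/9c wait=9 total=11
k=2 load=t2/3c comp=t1/7c wait=7 total=18
k=3 load=t3/8c comp=t2/8c wait=8 total=26
k=4 load=t4/6c comp=t3/3c wait=6 total=32
k=5 load=t5/7c comp=t4/3c wait=7 total=39
k=6 load=- comp=t5/3c wait=3 total=42

end_cycle[6] = 42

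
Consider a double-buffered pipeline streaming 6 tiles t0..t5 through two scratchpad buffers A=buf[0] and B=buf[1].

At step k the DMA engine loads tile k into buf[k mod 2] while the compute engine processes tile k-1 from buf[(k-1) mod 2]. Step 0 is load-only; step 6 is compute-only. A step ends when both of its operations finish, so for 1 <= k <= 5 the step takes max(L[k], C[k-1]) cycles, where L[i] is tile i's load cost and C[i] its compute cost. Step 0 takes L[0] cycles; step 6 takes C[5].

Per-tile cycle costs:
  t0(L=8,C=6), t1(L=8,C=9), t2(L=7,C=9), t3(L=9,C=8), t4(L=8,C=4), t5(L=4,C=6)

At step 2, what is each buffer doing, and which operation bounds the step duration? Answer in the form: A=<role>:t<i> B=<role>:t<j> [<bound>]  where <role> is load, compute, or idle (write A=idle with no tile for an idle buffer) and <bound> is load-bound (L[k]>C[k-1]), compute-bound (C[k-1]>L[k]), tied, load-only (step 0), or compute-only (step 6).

step 2: A=load:t2 B=compute:t1 [compute-bound]

[0] DMA t0→A (8c) ∥ CU idle ⇒ 8c, clock 8
[1] DMA t1→B (8c) ∥ CU A:t0 (6c) ⇒ 8c, clock 16
[2] DMA t2→A (7c) ∥ CU B:t1 (9c) ⇒ 9c, clock 25
[3] DMA t3→B (9c) ∥ CU A:t2 (9c) ⇒ 9c, clock 34
[4] DMA t4→A (8c) ∥ CU B:t3 (8c) ⇒ 8c, clock 42
[5] DMA t5→B (4c) ∥ CU A:t4 (4c) ⇒ 4c, clock 46
[6] DMA idle ∥ CU B:t5 (6c) ⇒ 6c, clock 52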